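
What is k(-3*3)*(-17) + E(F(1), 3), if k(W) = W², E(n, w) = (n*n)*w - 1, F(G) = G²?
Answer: -1375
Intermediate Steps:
E(n, w) = -1 + w*n² (E(n, w) = n²*w - 1 = w*n² - 1 = -1 + w*n²)
k(-3*3)*(-17) + E(F(1), 3) = (-3*3)²*(-17) + (-1 + 3*(1²)²) = (-9)²*(-17) + (-1 + 3*1²) = 81*(-17) + (-1 + 3*1) = -1377 + (-1 + 3) = -1377 + 2 = -1375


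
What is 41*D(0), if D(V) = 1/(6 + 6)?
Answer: 41/12 ≈ 3.4167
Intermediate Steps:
D(V) = 1/12
41*D(0) = 41*(1/12) = 41/12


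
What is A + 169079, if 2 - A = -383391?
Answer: 552472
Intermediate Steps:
A = 383393 (A = 2 - 1*(-383391) = 2 + 383391 = 383393)
A + 169079 = 383393 + 169079 = 552472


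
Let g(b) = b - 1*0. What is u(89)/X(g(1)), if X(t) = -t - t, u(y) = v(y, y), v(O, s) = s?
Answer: -89/2 ≈ -44.500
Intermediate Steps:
u(y) = y
g(b) = b (g(b) = b + 0 = b)
X(t) = -2*t
u(89)/X(g(1)) = 89/((-2*1)) = 89/(-2) = 89*(-½) = -89/2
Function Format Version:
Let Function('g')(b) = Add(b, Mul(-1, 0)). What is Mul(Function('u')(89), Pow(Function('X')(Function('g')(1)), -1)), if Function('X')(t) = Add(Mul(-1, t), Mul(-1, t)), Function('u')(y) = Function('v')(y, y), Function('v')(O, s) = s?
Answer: Rational(-89, 2) ≈ -44.500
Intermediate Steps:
Function('u')(y) = y
Function('g')(b) = b (Function('g')(b) = Add(b, 0) = b)
Function('X')(t) = Mul(-2, t)
Mul(Function('u')(89), Pow(Function('X')(Function('g')(1)), -1)) = Mul(89, Pow(Mul(-2, 1), -1)) = Mul(89, Pow(-2, -1)) = Mul(89, Rational(-1, 2)) = Rational(-89, 2)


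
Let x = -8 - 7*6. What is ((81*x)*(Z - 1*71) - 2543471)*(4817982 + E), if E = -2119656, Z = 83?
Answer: -6994252573146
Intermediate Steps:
x = -50 (x = -8 - 1*42 = -8 - 42 = -50)
((81*x)*(Z - 1*71) - 2543471)*(4817982 + E) = ((81*(-50))*(83 - 1*71) - 2543471)*(4817982 - 2119656) = (-4050*(83 - 71) - 2543471)*2698326 = (-4050*12 - 2543471)*2698326 = (-48600 - 2543471)*2698326 = -2592071*2698326 = -6994252573146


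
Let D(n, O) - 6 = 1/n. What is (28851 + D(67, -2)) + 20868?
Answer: 3331576/67 ≈ 49725.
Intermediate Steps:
D(n, O) = 6 + 1/n
(28851 + D(67, -2)) + 20868 = (28851 + (6 + 1/67)) + 20868 = (28851 + 403/67) + 20868 = 1933420/67 + 20868 = 3331576/67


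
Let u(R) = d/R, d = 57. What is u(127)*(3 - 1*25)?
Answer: -1254/127 ≈ -9.8740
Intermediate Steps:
u(R) = 57/R
u(127)*(3 - 1*25) = (57/127)*(3 - 1*25) = (57*(1/127))*(3 - 25) = (57/127)*(-22) = -1254/127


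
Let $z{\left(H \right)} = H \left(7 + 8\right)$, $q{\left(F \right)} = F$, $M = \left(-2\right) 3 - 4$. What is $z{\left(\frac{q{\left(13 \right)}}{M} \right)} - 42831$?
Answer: $- \frac{85701}{2} \approx -42851.0$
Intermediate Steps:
$M = -10$ ($M = -6 - 4 = -10$)
$z{\left(H \right)} = 15 H$ ($z{\left(H \right)} = H 15 = 15 H$)
$z{\left(\frac{q{\left(13 \right)}}{M} \right)} - 42831 = 15 \frac{13}{-10} - 42831 = 15 \cdot 13 \left(- \frac{1}{10}\right) - 42831 = 15 \left(- \frac{13}{10}\right) - 42831 = - \frac{39}{2} - 42831 = - \frac{85701}{2}$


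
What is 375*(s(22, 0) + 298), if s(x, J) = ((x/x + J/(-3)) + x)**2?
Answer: 310125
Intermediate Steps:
s(x, J) = (1 + x - J/3)**2 (s(x, J) = ((1 + J*(-1/3)) + x)**2 = ((1 - J/3) + x)**2 = (1 + x - J/3)**2)
375*(s(22, 0) + 298) = 375*((3 - 1*0 + 3*22)**2/9 + 298) = 375*((3 + 0 + 66)**2/9 + 298) = 375*((1/9)*69**2 + 298) = 375*((1/9)*4761 + 298) = 375*(529 + 298) = 375*827 = 310125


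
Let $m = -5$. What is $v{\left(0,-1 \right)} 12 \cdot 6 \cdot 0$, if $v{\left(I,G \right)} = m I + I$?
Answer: $0$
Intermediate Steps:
$v{\left(I,G \right)} = - 4 I$ ($v{\left(I,G \right)} = - 5 I + I = - 4 I$)
$v{\left(0,-1 \right)} 12 \cdot 6 \cdot 0 = \left(-4\right) 0 \cdot 12 \cdot 6 \cdot 0 = 0 \cdot 12 \cdot 0 = 0 \cdot 0 = 0$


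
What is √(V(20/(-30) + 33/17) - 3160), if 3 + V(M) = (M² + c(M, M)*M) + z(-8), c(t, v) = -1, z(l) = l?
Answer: I*√8246861/51 ≈ 56.309*I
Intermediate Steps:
V(M) = -11 + M² - M (V(M) = -3 + ((M² - M) - 8) = -3 + (-8 + M² - M) = -11 + M² - M)
√(V(20/(-30) + 33/17) - 3160) = √((-11 + (20/(-30) + 33/17)² - (20/(-30) + 33/17)) - 3160) = √((-11 + (20*(-1/30) + 33*(1/17))² - (20*(-1/30) + 33*(1/17))) - 3160) = √((-11 + (-⅔ + 33/17)² - (-⅔ + 33/17)) - 3160) = √((-11 + (65/51)² - 1*65/51) - 3160) = √((-11 + 4225/2601 - 65/51) - 3160) = √(-27701/2601 - 3160) = √(-8246861/2601) = I*√8246861/51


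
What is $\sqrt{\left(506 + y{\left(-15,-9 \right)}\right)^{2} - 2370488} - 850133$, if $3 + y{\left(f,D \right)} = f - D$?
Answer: $-850133 + i \sqrt{2123479} \approx -8.5013 \cdot 10^{5} + 1457.2 i$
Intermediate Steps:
$y{\left(f,D \right)} = -3 + f - D$ ($y{\left(f,D \right)} = -3 - \left(D - f\right) = -3 + f - D$)
$\sqrt{\left(506 + y{\left(-15,-9 \right)}\right)^{2} - 2370488} - 850133 = \sqrt{\left(506 - 9\right)^{2} - 2370488} - 850133 = \sqrt{497^{2} - 2370488} - 850133 = \sqrt{247009 - 2370488} - 850133 = \sqrt{-2123479} - 850133 = i \sqrt{2123479} - 850133 = -850133 + i \sqrt{2123479}$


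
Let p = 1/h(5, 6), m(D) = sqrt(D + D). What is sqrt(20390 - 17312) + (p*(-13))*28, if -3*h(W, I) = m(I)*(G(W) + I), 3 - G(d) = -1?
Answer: 9*sqrt(38) + 91*sqrt(3)/5 ≈ 87.003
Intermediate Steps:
m(D) = sqrt(2)*sqrt(D) (m(D) = sqrt(2*D) = sqrt(2)*sqrt(D))
G(d) = 4 (G(d) = 3 - 1*(-1) = 3 + 1 = 4)
h(W, I) = -sqrt(2)*sqrt(I)*(4 + I)/3
p = -sqrt(3)/20 (p = 1/(sqrt(2)*sqrt(6)*(-4 - 1*6)/3) = 1/(sqrt(2)*sqrt(6)*(-4 - 6)/3) = 1/((1/3)*sqrt(2)*sqrt(6)*(-10)) = 1/(-20*sqrt(3)/3) = -sqrt(3)/20 ≈ -0.086603)
sqrt(20390 - 17312) + (p*(-13))*28 = sqrt(20390 - 17312) + (-sqrt(3)/20*(-13))*28 = sqrt(3078) + (13*sqrt(3)/20)*28 = 9*sqrt(38) + 91*sqrt(3)/5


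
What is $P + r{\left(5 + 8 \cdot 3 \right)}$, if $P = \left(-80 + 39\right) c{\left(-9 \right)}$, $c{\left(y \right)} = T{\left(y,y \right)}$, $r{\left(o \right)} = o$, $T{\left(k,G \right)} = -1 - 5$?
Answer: $275$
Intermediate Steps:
$T{\left(k,G \right)} = -6$
$c{\left(y \right)} = -6$
$P = 246$ ($P = \left(-80 + 39\right) \left(-6\right) = \left(-41\right) \left(-6\right) = 246$)
$P + r{\left(5 + 8 \cdot 3 \right)} = 246 + \left(5 + 8 \cdot 3\right) = 246 + \left(5 + 24\right) = 246 + 29 = 275$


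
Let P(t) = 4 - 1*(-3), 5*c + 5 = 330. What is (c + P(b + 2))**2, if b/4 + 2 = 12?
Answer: 5184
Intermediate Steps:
b = 40 (b = -8 + 4*12 = -8 + 48 = 40)
c = 65 (c = -1 + (1/5)*330 = -1 + 66 = 65)
P(t) = 7 (P(t) = 4 + 3 = 7)
(c + P(b + 2))**2 = (65 + 7)**2 = 72**2 = 5184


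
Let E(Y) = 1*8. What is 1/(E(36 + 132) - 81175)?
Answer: -1/81167 ≈ -1.2320e-5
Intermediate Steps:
E(Y) = 8
1/(E(36 + 132) - 81175) = 1/(8 - 81175) = 1/(-81167) = -1/81167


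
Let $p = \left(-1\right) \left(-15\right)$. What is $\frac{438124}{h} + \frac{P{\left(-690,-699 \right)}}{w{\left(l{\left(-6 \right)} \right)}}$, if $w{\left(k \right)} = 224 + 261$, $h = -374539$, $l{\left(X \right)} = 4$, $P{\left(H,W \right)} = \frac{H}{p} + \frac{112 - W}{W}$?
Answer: $- \frac{32175457199}{25394867817} \approx -1.267$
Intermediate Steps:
$p = 15$
$P{\left(H,W \right)} = \frac{H}{15} + \frac{112 - W}{W}$
$w{\left(k \right)} = 485$
$\frac{438124}{h} + \frac{P{\left(-690,-699 \right)}}{w{\left(l{\left(-6 \right)} \right)}} = \frac{438124}{-374539} + \frac{-1 + \frac{112}{-699} + \frac{1}{15} \left(-690\right)}{485} = 438124 \left(- \frac{1}{374539}\right) + \left(-1 + 112 \left(- \frac{1}{699}\right) - 46\right) \frac{1}{485} = - \frac{438124}{374539} + \left(-1 - \frac{112}{699} - 46\right) \frac{1}{485} = - \frac{438124}{374539} - \frac{6593}{67803} = - \frac{32175457199}{25394867817}$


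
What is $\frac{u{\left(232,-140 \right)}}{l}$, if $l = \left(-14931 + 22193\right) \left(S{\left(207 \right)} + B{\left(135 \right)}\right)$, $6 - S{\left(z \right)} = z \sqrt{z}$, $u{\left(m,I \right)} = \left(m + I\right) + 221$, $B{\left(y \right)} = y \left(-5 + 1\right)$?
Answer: $\frac{27857}{10390211799} - \frac{21597 \sqrt{23}}{6926807866} \approx -1.2272 \cdot 10^{-5}$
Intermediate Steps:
$B{\left(y \right)} = - 4 y$ ($B{\left(y \right)} = y \left(-4\right) = - 4 y$)
$u{\left(m,I \right)} = 221 + I + m$ ($u{\left(m,I \right)} = \left(I + m\right) + 221 = 221 + I + m$)
$S{\left(z \right)} = 6 - z^{\frac{3}{2}}$ ($S{\left(z \right)} = 6 - z \sqrt{z} = 6 - z^{\frac{3}{2}}$)
$l = -3877908 - 4509702 \sqrt{23}$ ($l = \left(-14931 + 22193\right) \left(\left(6 - 207^{\frac{3}{2}}\right) - 540\right) = 7262 \left(\left(6 - 621 \sqrt{23}\right) - 540\right) = 7262 \left(-534 - 621 \sqrt{23}\right) = -3877908 - 4509702 \sqrt{23} \approx -2.5506 \cdot 10^{7}$)
$\frac{u{\left(232,-140 \right)}}{l} = \frac{221 - 140 + 232}{-3877908 - 4509702 \sqrt{23}} = \frac{313}{-3877908 - 4509702 \sqrt{23}}$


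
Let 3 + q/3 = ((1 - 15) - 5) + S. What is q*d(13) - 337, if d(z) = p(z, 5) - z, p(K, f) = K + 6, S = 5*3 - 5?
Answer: -553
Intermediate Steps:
S = 10 (S = 15 - 5 = 10)
p(K, f) = 6 + K
q = -36 (q = -9 + 3*(((1 - 15) - 5) + 10) = -9 + 3*((-14 - 5) + 10) = -9 + 3*(-19 + 10) = -9 + 3*(-9) = -9 - 27 = -36)
d(z) = 6 (d(z) = (6 + z) - z = 6)
q*d(13) - 337 = -36*6 - 337 = -216 - 337 = -553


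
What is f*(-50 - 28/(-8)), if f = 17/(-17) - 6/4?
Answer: 465/4 ≈ 116.25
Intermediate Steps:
f = -5/2 (f = 17*(-1/17) - 6*¼ = -1 - 3/2 = -5/2 ≈ -2.5000)
f*(-50 - 28/(-8)) = -5*(-50 - 28/(-8))/2 = -5*(-50 - 28*(-⅛))/2 = -5*(-50 + 7/2)/2 = -5/2*(-93/2) = 465/4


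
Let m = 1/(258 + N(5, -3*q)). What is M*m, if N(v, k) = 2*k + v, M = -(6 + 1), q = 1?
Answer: -7/257 ≈ -0.027237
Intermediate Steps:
M = -7 (M = -1*7 = -7)
N(v, k) = v + 2*k
m = 1/257 (m = 1/(258 + (5 + 2*(-3*1))) = 1/(258 + (5 + 2*(-3))) = 1/(258 + (5 - 6)) = 1/(258 - 1) = 1/257 ≈ 0.0038911)
M*m = -7*1/257 = -7/257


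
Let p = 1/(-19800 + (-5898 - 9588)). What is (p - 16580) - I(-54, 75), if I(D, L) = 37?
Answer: -586347463/35286 ≈ -16617.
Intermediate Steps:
p = -1/35286 (p = 1/(-19800 - 15486) = 1/(-35286) = -1/35286 ≈ -2.8340e-5)
(p - 16580) - I(-54, 75) = (-1/35286 - 16580) - 1*37 = -585041881/35286 - 37 = -586347463/35286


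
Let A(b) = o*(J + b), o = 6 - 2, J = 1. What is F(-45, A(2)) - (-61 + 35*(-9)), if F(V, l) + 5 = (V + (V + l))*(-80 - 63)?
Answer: 11525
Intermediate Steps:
o = 4
A(b) = 4 + 4*b (A(b) = 4*(1 + b) = 4 + 4*b)
F(V, l) = -5 - 286*V - 143*l (F(V, l) = -5 + (V + (V + l))*(-80 - 63) = -5 + (l + 2*V)*(-143) = -5 + (-286*V - 143*l) = -5 - 286*V - 143*l)
F(-45, A(2)) - (-61 + 35*(-9)) = (-5 - 286*(-45) - 143*(4 + 4*2)) - (-61 + 35*(-9)) = (-5 + 12870 - 143*(4 + 8)) - (-61 - 315) = (-5 + 12870 - 143*12) - 1*(-376) = (-5 + 12870 - 1716) + 376 = 11149 + 376 = 11525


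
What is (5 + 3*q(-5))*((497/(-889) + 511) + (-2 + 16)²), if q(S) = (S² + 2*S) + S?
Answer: 3140130/127 ≈ 24725.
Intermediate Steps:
q(S) = S² + 3*S
(5 + 3*q(-5))*((497/(-889) + 511) + (-2 + 16)²) = (5 + 3*(-5*(3 - 5)))*((497/(-889) + 511) + (-2 + 16)²) = (5 + 3*(-5*(-2)))*((497*(-1/889) + 511) + 14²) = (5 + 3*10)*((-71/127 + 511) + 196) = (5 + 30)*(64826/127 + 196) = 35*(89718/127) = 3140130/127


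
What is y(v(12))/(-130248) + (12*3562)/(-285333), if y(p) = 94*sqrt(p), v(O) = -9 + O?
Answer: -14248/95111 - 47*sqrt(3)/65124 ≈ -0.15105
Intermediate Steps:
y(v(12))/(-130248) + (12*3562)/(-285333) = (94*sqrt(-9 + 12))/(-130248) + (12*3562)/(-285333) = (94*sqrt(3))*(-1/130248) + 42744*(-1/285333) = -47*sqrt(3)/65124 - 14248/95111 = -14248/95111 - 47*sqrt(3)/65124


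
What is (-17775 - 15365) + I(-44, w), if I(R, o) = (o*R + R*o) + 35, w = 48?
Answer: -37329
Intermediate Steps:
I(R, o) = 35 + 2*R*o (I(R, o) = (R*o + R*o) + 35 = 2*R*o + 35 = 35 + 2*R*o)
(-17775 - 15365) + I(-44, w) = (-17775 - 15365) + (35 + 2*(-44)*48) = -33140 + (35 - 4224) = -33140 - 4189 = -37329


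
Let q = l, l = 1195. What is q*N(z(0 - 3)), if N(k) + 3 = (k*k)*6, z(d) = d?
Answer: 60945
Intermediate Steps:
N(k) = -3 + 6*k² (N(k) = -3 + (k*k)*6 = -3 + k²*6 = -3 + 6*k²)
q = 1195
q*N(z(0 - 3)) = 1195*(-3 + 6*(0 - 3)²) = 1195*(-3 + 6*(-3)²) = 1195*(-3 + 6*9) = 1195*(-3 + 54) = 1195*51 = 60945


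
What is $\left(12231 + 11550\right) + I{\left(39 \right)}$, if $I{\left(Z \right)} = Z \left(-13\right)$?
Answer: $23274$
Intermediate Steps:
$I{\left(Z \right)} = - 13 Z$
$\left(12231 + 11550\right) + I{\left(39 \right)} = \left(12231 + 11550\right) - 507 = 23781 - 507 = 23274$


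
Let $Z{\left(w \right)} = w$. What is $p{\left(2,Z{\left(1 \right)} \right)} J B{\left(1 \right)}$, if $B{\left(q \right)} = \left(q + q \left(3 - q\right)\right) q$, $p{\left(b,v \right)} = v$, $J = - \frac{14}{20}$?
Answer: $- \frac{21}{10} \approx -2.1$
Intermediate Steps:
$J = - \frac{7}{10}$ ($J = \left(-14\right) \frac{1}{20} = - \frac{7}{10} \approx -0.7$)
$B{\left(q \right)} = q \left(q + q \left(3 - q\right)\right)$
$p{\left(2,Z{\left(1 \right)} \right)} J B{\left(1 \right)} = 1 \left(- \frac{7}{10}\right) 1^{2} \left(4 - 1\right) = - \frac{7 \cdot 1 \left(4 - 1\right)}{10} = - \frac{7 \cdot 1 \cdot 3}{10} = \left(- \frac{7}{10}\right) 3 = - \frac{21}{10}$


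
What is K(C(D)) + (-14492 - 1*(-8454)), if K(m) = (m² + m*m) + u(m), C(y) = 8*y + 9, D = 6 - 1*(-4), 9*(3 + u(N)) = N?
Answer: 88298/9 ≈ 9810.9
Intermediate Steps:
u(N) = -3 + N/9
D = 10 (D = 6 + 4 = 10)
C(y) = 9 + 8*y
K(m) = -3 + 2*m² + m/9 (K(m) = (m² + m*m) + (-3 + m/9) = (m² + m²) + (-3 + m/9) = 2*m² + (-3 + m/9) = -3 + 2*m² + m/9)
K(C(D)) + (-14492 - 1*(-8454)) = (-3 + 2*(9 + 8*10)² + (9 + 8*10)/9) + (-14492 - 1*(-8454)) = (-3 + 2*(9 + 80)² + (9 + 80)/9) + (-14492 + 8454) = (-3 + 2*89² + (⅑)*89) - 6038 = (-3 + 2*7921 + 89/9) - 6038 = (-3 + 15842 + 89/9) - 6038 = 142640/9 - 6038 = 88298/9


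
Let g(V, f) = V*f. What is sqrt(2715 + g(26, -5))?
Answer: sqrt(2585) ≈ 50.843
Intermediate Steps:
sqrt(2715 + g(26, -5)) = sqrt(2715 + 26*(-5)) = sqrt(2715 - 130) = sqrt(2585)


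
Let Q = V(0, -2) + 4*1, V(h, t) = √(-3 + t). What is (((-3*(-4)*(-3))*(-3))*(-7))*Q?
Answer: -3024 - 756*I*√5 ≈ -3024.0 - 1690.5*I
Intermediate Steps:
Q = 4 + I*√5 (Q = √(-3 - 2) + 4*1 = √(-5) + 4 = I*√5 + 4 = 4 + I*√5 ≈ 4.0 + 2.2361*I)
(((-3*(-4)*(-3))*(-3))*(-7))*Q = (((-3*(-4)*(-3))*(-3))*(-7))*(4 + I*√5) = (((12*(-3))*(-3))*(-7))*(4 + I*√5) = (-36*(-3)*(-7))*(4 + I*√5) = (108*(-7))*(4 + I*√5) = -756*(4 + I*√5) = -3024 - 756*I*√5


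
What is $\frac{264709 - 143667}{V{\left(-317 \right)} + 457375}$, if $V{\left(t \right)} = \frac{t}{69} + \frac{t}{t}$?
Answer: $\frac{8351898}{31558627} \approx 0.26465$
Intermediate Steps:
$V{\left(t \right)} = 1 + \frac{t}{69}$ ($V{\left(t \right)} = t \frac{1}{69} + 1 = \frac{t}{69} + 1 = 1 + \frac{t}{69}$)
$\frac{264709 - 143667}{V{\left(-317 \right)} + 457375} = \frac{264709 - 143667}{\left(1 + \frac{1}{69} \left(-317\right)\right) + 457375} = \frac{121042}{\left(1 - \frac{317}{69}\right) + 457375} = \frac{121042}{- \frac{248}{69} + 457375} = \frac{121042}{\frac{31558627}{69}} = 121042 \cdot \frac{69}{31558627} = \frac{8351898}{31558627}$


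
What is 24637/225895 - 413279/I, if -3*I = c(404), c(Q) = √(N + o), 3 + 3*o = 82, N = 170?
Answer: 24637/225895 + 1239837*√1767/589 ≈ 88485.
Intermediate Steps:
o = 79/3 (o = -1 + (⅓)*82 = -1 + 82/3 = 79/3 ≈ 26.333)
c(Q) = √1767/3 (c(Q) = √(170 + 79/3) = √(589/3) = √1767/3)
I = -√1767/9 ≈ -4.6706
24637/225895 - 413279/I = 24637/225895 - 413279*(-3*√1767/589) = 24637*(1/225895) - (-1239837)*√1767/589 = 24637/225895 + 1239837*√1767/589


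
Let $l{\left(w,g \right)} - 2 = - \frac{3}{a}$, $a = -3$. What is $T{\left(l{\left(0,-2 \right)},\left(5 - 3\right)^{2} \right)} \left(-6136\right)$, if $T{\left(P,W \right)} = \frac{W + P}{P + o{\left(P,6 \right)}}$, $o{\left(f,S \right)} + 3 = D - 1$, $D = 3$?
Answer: $-21476$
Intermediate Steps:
$o{\left(f,S \right)} = -1$ ($o{\left(f,S \right)} = -3 + \left(3 - 1\right) = -3 + 2 = -1$)
$l{\left(w,g \right)} = 3$ ($l{\left(w,g \right)} = 2 - \frac{3}{-3} = 2 - -1 = 2 + 1 = 3$)
$T{\left(P,W \right)} = \frac{P + W}{-1 + P}$ ($T{\left(P,W \right)} = \frac{W + P}{P - 1} = \frac{P + W}{-1 + P}$)
$T{\left(l{\left(0,-2 \right)},\left(5 - 3\right)^{2} \right)} \left(-6136\right) = \frac{3 + \left(5 - 3\right)^{2}}{-1 + 3} \left(-6136\right) = \frac{3 + 2^{2}}{2} \left(-6136\right) = \frac{3 + 4}{2} \left(-6136\right) = \frac{1}{2} \cdot 7 \left(-6136\right) = \frac{7}{2} \left(-6136\right) = -21476$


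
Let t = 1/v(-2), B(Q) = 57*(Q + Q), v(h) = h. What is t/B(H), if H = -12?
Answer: 1/2736 ≈ 0.00036550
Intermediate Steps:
B(Q) = 114*Q (B(Q) = 57*(2*Q) = 114*Q)
t = -1/2 (t = 1/(-2) = -1/2 ≈ -0.50000)
t/B(H) = -1/(2*(114*(-12))) = -1/2/(-1368) = -1/2*(-1/1368) = 1/2736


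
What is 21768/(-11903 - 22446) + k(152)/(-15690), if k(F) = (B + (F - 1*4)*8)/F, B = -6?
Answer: -1367224499/2155743240 ≈ -0.63422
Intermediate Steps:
k(F) = (-38 + 8*F)/F (k(F) = (-6 + (F - 1*4)*8)/F = (-6 + (F - 4)*8)/F = (-6 + (-4 + F)*8)/F = (-6 + (-32 + 8*F))/F = (-38 + 8*F)/F)
21768/(-11903 - 22446) + k(152)/(-15690) = 21768/(-11903 - 22446) + (8 - 38/152)/(-15690) = 21768/(-34349) + (8 - 38*1/152)*(-1/15690) = 21768*(-1/34349) + (8 - ¼)*(-1/15690) = -21768/34349 + (31/4)*(-1/15690) = -21768/34349 - 31/62760 = -1367224499/2155743240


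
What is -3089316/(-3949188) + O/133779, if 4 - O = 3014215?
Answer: -16798830856/772395353 ≈ -21.749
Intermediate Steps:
O = -3014211 (O = 4 - 1*3014215 = 4 - 3014215 = -3014211)
-3089316/(-3949188) + O/133779 = -3089316/(-3949188) - 3014211/133779 = -3089316*(-1/3949188) - 3014211*1/133779 = 257443/329099 - 1004737/44593 = -16798830856/772395353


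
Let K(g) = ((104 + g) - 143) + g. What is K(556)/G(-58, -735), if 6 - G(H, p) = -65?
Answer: 1073/71 ≈ 15.113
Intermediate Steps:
G(H, p) = 71 (G(H, p) = 6 - 1*(-65) = 6 + 65 = 71)
K(g) = -39 + 2*g (K(g) = (-39 + g) + g = -39 + 2*g)
K(556)/G(-58, -735) = (-39 + 2*556)/71 = (-39 + 1112)*(1/71) = 1073*(1/71) = 1073/71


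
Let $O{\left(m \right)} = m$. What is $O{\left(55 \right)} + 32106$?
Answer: $32161$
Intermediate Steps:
$O{\left(55 \right)} + 32106 = 55 + 32106 = 32161$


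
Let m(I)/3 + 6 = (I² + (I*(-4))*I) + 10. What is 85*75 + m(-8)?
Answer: 5811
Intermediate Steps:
m(I) = 12 - 9*I² (m(I) = -18 + 3*((I² + (I*(-4))*I) + 10) = -18 + 3*((I² + (-4*I)*I) + 10) = -18 + 3*((I² - 4*I²) + 10) = -18 + 3*(-3*I² + 10) = -18 + 3*(10 - 3*I²) = -18 + (30 - 9*I²) = 12 - 9*I²)
85*75 + m(-8) = 85*75 + (12 - 9*(-8)²) = 6375 + (12 - 9*64) = 6375 + (12 - 576) = 6375 - 564 = 5811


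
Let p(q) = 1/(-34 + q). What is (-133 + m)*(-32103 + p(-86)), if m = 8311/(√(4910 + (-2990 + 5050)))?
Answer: 512364013/120 - 32016972271*√6970/836400 ≈ 1.0739e+6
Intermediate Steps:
m = 8311*√6970/6970 (m = 8311/(√(4910 + 2060)) = 8311/(√6970) = 8311*(√6970/6970) = 8311*√6970/6970 ≈ 99.549)
(-133 + m)*(-32103 + p(-86)) = (-133 + 8311*√6970/6970)*(-32103 + 1/(-34 - 86)) = (-133 + 8311*√6970/6970)*(-32103 + 1/(-120)) = (-133 + 8311*√6970/6970)*(-32103 - 1/120) = (-133 + 8311*√6970/6970)*(-3852361/120) = 512364013/120 - 32016972271*√6970/836400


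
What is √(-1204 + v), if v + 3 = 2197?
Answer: 3*√110 ≈ 31.464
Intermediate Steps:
v = 2194 (v = -3 + 2197 = 2194)
√(-1204 + v) = √(-1204 + 2194) = √990 = 3*√110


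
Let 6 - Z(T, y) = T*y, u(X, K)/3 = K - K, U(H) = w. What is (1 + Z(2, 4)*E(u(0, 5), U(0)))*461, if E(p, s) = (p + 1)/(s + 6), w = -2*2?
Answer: 0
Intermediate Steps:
w = -4
U(H) = -4
u(X, K) = 0 (u(X, K) = 3*(K - K) = 3*0 = 0)
E(p, s) = (1 + p)/(6 + s)
Z(T, y) = 6 - T*y
(1 + Z(2, 4)*E(u(0, 5), U(0)))*461 = (1 + (6 - 1*2*4)*((1 + 0)/(6 - 4)))*461 = (1 + (6 - 8)*(1/2))*461 = (1 - 1)*461 = 0*461 = 0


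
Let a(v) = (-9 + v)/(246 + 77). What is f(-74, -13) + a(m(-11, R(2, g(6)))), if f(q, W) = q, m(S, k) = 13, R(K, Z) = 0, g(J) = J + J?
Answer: -23898/323 ≈ -73.988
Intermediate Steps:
g(J) = 2*J
a(v) = -9/323 + v/323 (a(v) = (-9 + v)/323 = (-9 + v)*(1/323) = -9/323 + v/323)
f(-74, -13) + a(m(-11, R(2, g(6)))) = -74 + (-9/323 + (1/323)*13) = -74 + (-9/323 + 13/323) = -74 + 4/323 = -23898/323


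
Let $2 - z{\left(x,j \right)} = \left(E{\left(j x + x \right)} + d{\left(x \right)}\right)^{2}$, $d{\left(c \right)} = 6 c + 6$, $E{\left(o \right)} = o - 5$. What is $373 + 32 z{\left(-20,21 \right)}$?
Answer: $-9998955$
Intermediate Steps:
$E{\left(o \right)} = -5 + o$
$d{\left(c \right)} = 6 + 6 c$
$z{\left(x,j \right)} = 2 - \left(1 + 7 x + j x\right)^{2}$ ($z{\left(x,j \right)} = 2 - \left(\left(-5 + \left(j x + x\right)\right) + \left(6 + 6 x\right)\right)^{2} = 2 - \left(\left(-5 + \left(x + j x\right)\right) + \left(6 + 6 x\right)\right)^{2} = 2 - \left(\left(-5 + x + j x\right) + \left(6 + 6 x\right)\right)^{2} = 2 - \left(1 + 7 x + j x\right)^{2}$)
$373 + 32 z{\left(-20,21 \right)} = 373 + 32 \left(2 - \left(1 + 7 \left(-20\right) + 21 \left(-20\right)\right)^{2}\right) = 373 + 32 \left(2 - \left(1 - 140 - 420\right)^{2}\right) = 373 + 32 \left(2 - \left(-559\right)^{2}\right) = 373 + 32 \left(2 - 312481\right) = 373 + 32 \left(-312479\right) = 373 - 9999328 = -9998955$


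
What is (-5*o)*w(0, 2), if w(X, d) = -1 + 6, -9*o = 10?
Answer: 250/9 ≈ 27.778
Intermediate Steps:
o = -10/9 (o = -⅑*10 = -10/9 ≈ -1.1111)
w(X, d) = 5
(-5*o)*w(0, 2) = -5*(-10/9)*5 = (50/9)*5 = 250/9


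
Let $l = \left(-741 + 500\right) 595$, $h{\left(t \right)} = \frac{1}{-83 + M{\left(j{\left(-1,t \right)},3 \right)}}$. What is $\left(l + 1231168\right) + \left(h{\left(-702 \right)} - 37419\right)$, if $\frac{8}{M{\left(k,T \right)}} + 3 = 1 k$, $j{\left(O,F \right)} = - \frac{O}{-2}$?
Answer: $\frac{627061331}{597} \approx 1.0504 \cdot 10^{6}$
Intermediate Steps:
$j{\left(O,F \right)} = \frac{O}{2}$ ($j{\left(O,F \right)} = - \frac{O \left(-1\right)}{2} = - \frac{\left(-1\right) O}{2} = \frac{O}{2}$)
$M{\left(k,T \right)} = \frac{8}{-3 + k}$ ($M{\left(k,T \right)} = \frac{8}{-3 + 1 k} = \frac{8}{-3 + k}$)
$h{\left(t \right)} = - \frac{7}{597}$ ($h{\left(t \right)} = \frac{1}{-83 + \frac{8}{-3 + \frac{1}{2} \left(-1\right)}} = \frac{1}{-83 + \frac{8}{-3 - \frac{1}{2}}} = \frac{1}{-83 + \frac{8}{- \frac{7}{2}}} = \frac{1}{-83 + 8 \left(- \frac{2}{7}\right)} = \frac{1}{-83 - \frac{16}{7}} = \frac{1}{- \frac{597}{7}} = - \frac{7}{597}$)
$l = -143395$ ($l = \left(-241\right) 595 = -143395$)
$\left(l + 1231168\right) + \left(h{\left(-702 \right)} - 37419\right) = \left(-143395 + 1231168\right) - \frac{22339150}{597} = 1087773 - \frac{22339150}{597} = \frac{627061331}{597}$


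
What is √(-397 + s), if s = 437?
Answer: 2*√10 ≈ 6.3246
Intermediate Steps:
√(-397 + s) = √(-397 + 437) = √40 = 2*√10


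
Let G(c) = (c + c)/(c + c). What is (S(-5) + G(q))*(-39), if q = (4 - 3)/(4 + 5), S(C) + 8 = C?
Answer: 468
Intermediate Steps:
S(C) = -8 + C
q = ⅑ (q = 1/9 = 1*(⅑) = ⅑ ≈ 0.11111)
G(c) = 1 (G(c) = (2*c)/((2*c)) = (2*c)*(1/(2*c)) = 1)
(S(-5) + G(q))*(-39) = ((-8 - 5) + 1)*(-39) = (-13 + 1)*(-39) = -12*(-39) = 468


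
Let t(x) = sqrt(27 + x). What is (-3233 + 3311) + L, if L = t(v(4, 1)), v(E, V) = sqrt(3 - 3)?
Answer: 78 + 3*sqrt(3) ≈ 83.196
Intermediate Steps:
v(E, V) = 0 (v(E, V) = sqrt(0) = 0)
L = 3*sqrt(3) (L = sqrt(27 + 0) = sqrt(27) = 3*sqrt(3) ≈ 5.1962)
(-3233 + 3311) + L = (-3233 + 3311) + 3*sqrt(3) = 78 + 3*sqrt(3)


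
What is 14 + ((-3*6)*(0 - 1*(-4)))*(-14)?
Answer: 1022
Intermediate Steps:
14 + ((-3*6)*(0 - 1*(-4)))*(-14) = 14 - 18*(0 + 4)*(-14) = 14 - 18*4*(-14) = 14 - 72*(-14) = 14 + 1008 = 1022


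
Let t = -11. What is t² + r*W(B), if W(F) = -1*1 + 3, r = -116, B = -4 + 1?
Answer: -111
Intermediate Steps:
B = -3
W(F) = 2 (W(F) = -1 + 3 = 2)
t² + r*W(B) = (-11)² - 116*2 = 121 - 232 = -111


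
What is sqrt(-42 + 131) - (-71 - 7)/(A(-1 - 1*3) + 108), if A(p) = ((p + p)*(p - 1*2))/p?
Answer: 13/16 + sqrt(89) ≈ 10.246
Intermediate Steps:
A(p) = -4 + 2*p (A(p) = ((2*p)*(p - 2))/p = ((2*p)*(-2 + p))/p = (2*p*(-2 + p))/p = -4 + 2*p)
sqrt(-42 + 131) - (-71 - 7)/(A(-1 - 1*3) + 108) = sqrt(-42 + 131) - (-71 - 7)/((-4 + 2*(-1 - 1*3)) + 108) = sqrt(89) - (-78)/((-4 + 2*(-1 - 3)) + 108) = sqrt(89) - (-78)/((-4 + 2*(-4)) + 108) = sqrt(89) - (-78)/((-4 - 8) + 108) = sqrt(89) - (-78)/(-12 + 108) = sqrt(89) - (-78)/96 = sqrt(89) - 1*(-13/16) = sqrt(89) + 13/16 = 13/16 + sqrt(89)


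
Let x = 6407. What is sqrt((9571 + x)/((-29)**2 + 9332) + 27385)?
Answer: sqrt(314914916651)/3391 ≈ 165.49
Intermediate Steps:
sqrt((9571 + x)/((-29)**2 + 9332) + 27385) = sqrt((9571 + 6407)/((-29)**2 + 9332) + 27385) = sqrt(15978/(841 + 9332) + 27385) = sqrt(15978/10173 + 27385) = sqrt(15978*(1/10173) + 27385) = sqrt(5326/3391 + 27385) = sqrt(92867861/3391) = sqrt(314914916651)/3391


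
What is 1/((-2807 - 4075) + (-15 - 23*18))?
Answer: -1/7311 ≈ -0.00013678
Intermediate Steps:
1/((-2807 - 4075) + (-15 - 23*18)) = 1/(-6882 + (-15 - 414)) = 1/(-6882 - 429) = 1/(-7311) = -1/7311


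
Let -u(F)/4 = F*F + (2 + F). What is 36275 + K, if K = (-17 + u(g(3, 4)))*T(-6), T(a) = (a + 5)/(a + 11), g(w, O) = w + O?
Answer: 181624/5 ≈ 36325.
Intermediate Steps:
g(w, O) = O + w
u(F) = -8 - 4*F - 4*F² (u(F) = -4*(F*F + (2 + F)) = -4*(F² + (2 + F)) = -4*(2 + F + F²) = -8 - 4*F - 4*F²)
T(a) = (5 + a)/(11 + a)
K = 249/5 (K = (-17 + (-8 - 4*(4 + 3) - 4*(4 + 3)²))*((5 - 6)/(11 - 6)) = (-17 + (-8 - 4*7 - 4*7²))*(-1/5) = (-17 + (-8 - 28 - 4*49))*((⅕)*(-1)) = (-17 + (-8 - 28 - 196))*(-⅕) = (-17 - 232)*(-⅕) = -249*(-⅕) = 249/5 ≈ 49.800)
36275 + K = 36275 + 249/5 = 181624/5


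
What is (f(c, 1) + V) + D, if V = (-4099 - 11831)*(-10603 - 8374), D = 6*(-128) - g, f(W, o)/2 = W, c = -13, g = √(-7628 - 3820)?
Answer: 302302816 - 6*I*√318 ≈ 3.023e+8 - 107.0*I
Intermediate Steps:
g = 6*I*√318 (g = √(-11448) = 6*I*√318 ≈ 107.0*I)
f(W, o) = 2*W
D = -768 - 6*I*√318 (D = 6*(-128) - 6*I*√318 = -768 - 6*I*√318 ≈ -768.0 - 107.0*I)
V = 302303610 (V = -15930*(-18977) = 302303610)
(f(c, 1) + V) + D = (2*(-13) + 302303610) + (-768 - 6*I*√318) = (-26 + 302303610) + (-768 - 6*I*√318) = 302303584 + (-768 - 6*I*√318) = 302302816 - 6*I*√318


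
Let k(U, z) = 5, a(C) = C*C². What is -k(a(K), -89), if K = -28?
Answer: -5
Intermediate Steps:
a(C) = C³
-k(a(K), -89) = -1*5 = -5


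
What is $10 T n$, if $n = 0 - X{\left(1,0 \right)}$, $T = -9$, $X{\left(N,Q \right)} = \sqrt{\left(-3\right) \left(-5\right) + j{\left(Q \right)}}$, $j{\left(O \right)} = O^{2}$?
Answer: $90 \sqrt{15} \approx 348.57$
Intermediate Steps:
$X{\left(N,Q \right)} = \sqrt{15 + Q^{2}}$ ($X{\left(N,Q \right)} = \sqrt{\left(-3\right) \left(-5\right) + Q^{2}} = \sqrt{15 + Q^{2}}$)
$n = - \sqrt{15}$ ($n = 0 - \sqrt{15 + 0^{2}} = 0 - \sqrt{15 + 0} = 0 - \sqrt{15} = - \sqrt{15} \approx -3.873$)
$10 T n = 10 \left(-9\right) \left(- \sqrt{15}\right) = - 90 \left(- \sqrt{15}\right) = 90 \sqrt{15}$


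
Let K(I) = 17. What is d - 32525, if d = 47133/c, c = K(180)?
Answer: -505792/17 ≈ -29752.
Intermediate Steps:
c = 17
d = 47133/17 ≈ 2772.5
d - 32525 = 47133/17 - 32525 = -505792/17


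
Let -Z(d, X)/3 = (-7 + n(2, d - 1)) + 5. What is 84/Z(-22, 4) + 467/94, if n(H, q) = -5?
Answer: 843/94 ≈ 8.9681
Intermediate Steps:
Z(d, X) = 21 (Z(d, X) = -3*((-7 - 5) + 5) = -3*(-12 + 5) = -3*(-7) = 21)
84/Z(-22, 4) + 467/94 = 84/21 + 467/94 = 84*(1/21) + 467*(1/94) = 4 + 467/94 = 843/94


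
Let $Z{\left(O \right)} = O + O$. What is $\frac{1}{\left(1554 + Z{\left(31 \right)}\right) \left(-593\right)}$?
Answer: $- \frac{1}{958288} \approx -1.0435 \cdot 10^{-6}$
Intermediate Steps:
$Z{\left(O \right)} = 2 O$
$\frac{1}{\left(1554 + Z{\left(31 \right)}\right) \left(-593\right)} = \frac{1}{\left(1554 + 2 \cdot 31\right) \left(-593\right)} = \frac{1}{\left(1554 + 62\right) \left(-593\right)} = \frac{1}{1616 \left(-593\right)} = \frac{1}{-958288} = - \frac{1}{958288}$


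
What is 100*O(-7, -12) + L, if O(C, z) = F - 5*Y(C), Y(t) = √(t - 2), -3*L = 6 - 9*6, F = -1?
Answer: -84 - 1500*I ≈ -84.0 - 1500.0*I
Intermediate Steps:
L = 16 (L = -(6 - 9*6)/3 = -(6 - 54)/3 = -⅓*(-48) = 16)
Y(t) = √(-2 + t)
O(C, z) = -1 - 5*√(-2 + C)
100*O(-7, -12) + L = 100*(-1 - 5*√(-2 - 7)) + 16 = 100*(-1 - 15*I) + 16 = (-100 - 1500*I) + 16 = -84 - 1500*I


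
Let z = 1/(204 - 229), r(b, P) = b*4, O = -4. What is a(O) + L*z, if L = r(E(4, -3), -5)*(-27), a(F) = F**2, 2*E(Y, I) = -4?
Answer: 184/25 ≈ 7.3600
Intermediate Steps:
E(Y, I) = -2 (E(Y, I) = (1/2)*(-4) = -2)
r(b, P) = 4*b
z = -1/25 (z = 1/(-25) = -1/25 ≈ -0.040000)
L = 216 (L = (4*(-2))*(-27) = -8*(-27) = 216)
a(O) + L*z = (-4)**2 + 216*(-1/25) = 16 - 216/25 = 184/25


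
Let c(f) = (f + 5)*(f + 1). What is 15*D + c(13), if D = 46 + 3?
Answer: 987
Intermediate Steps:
D = 49
c(f) = (1 + f)*(5 + f) (c(f) = (5 + f)*(1 + f) = (1 + f)*(5 + f))
15*D + c(13) = 15*49 + (5 + 13² + 6*13) = 735 + (5 + 169 + 78) = 735 + 252 = 987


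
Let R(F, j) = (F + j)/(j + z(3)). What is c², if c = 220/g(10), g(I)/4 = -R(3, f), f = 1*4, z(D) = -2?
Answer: 12100/49 ≈ 246.94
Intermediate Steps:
f = 4
R(F, j) = (F + j)/(-2 + j) (R(F, j) = (F + j)/(j - 2) = (F + j)/(-2 + j))
g(I) = -14 (g(I) = 4*(-(3 + 4)/(-2 + 4)) = 4*(-7/2) = -14)
c = -110/7 (c = 220/(-14) = 220*(-1/14) = -110/7 ≈ -15.714)
c² = (-110/7)² = 12100/49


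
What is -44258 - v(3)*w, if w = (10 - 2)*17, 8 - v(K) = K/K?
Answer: -45210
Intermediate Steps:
v(K) = 7 (v(K) = 8 - K/K = 8 - 1*1 = 8 - 1 = 7)
w = 136 (w = 8*17 = 136)
-44258 - v(3)*w = -44258 - 7*136 = -44258 - 1*952 = -44258 - 952 = -45210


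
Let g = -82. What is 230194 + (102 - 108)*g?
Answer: 230686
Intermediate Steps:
230194 + (102 - 108)*g = 230194 + (102 - 108)*(-82) = 230194 - 6*(-82) = 230194 + 492 = 230686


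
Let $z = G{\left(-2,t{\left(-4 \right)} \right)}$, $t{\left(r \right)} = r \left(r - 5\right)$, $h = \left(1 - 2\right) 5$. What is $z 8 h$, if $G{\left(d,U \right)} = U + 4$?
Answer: $-1600$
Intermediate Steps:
$h = -5$ ($h = \left(-1\right) 5 = -5$)
$t{\left(r \right)} = r \left(-5 + r\right)$
$G{\left(d,U \right)} = 4 + U$
$z = 40$ ($z = 4 - 4 \left(-5 - 4\right) = 4 - -36 = 4 + 36 = 40$)
$z 8 h = 40 \cdot 8 \left(-5\right) = 320 \left(-5\right) = -1600$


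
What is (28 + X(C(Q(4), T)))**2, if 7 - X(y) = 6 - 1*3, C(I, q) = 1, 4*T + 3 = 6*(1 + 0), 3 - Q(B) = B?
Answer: 1024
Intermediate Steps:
Q(B) = 3 - B
T = 3/4 (T = -3/4 + (6*(1 + 0))/4 = -3/4 + (6*1)/4 = -3/4 + (1/4)*6 = -3/4 + 3/2 = 3/4 ≈ 0.75000)
X(y) = 4 (X(y) = 7 - (6 - 1*3) = 7 - (6 - 3) = 7 - 1*3 = 7 - 3 = 4)
(28 + X(C(Q(4), T)))**2 = (28 + 4)**2 = 32**2 = 1024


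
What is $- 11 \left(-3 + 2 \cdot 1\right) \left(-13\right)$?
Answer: $-143$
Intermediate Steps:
$- 11 \left(-3 + 2 \cdot 1\right) \left(-13\right) = - 11 \left(-3 + 2\right) \left(-13\right) = \left(-11\right) \left(-1\right) \left(-13\right) = 11 \left(-13\right) = -143$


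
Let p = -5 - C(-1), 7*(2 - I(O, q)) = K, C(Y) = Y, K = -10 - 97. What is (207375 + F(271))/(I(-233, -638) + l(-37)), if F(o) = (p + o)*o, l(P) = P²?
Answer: 489531/2426 ≈ 201.79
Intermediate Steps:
K = -107
I(O, q) = 121/7 (I(O, q) = 2 - ⅐*(-107) = 2 + 107/7 = 121/7)
p = -4 (p = -5 - 1*(-1) = -5 + 1 = -4)
F(o) = o*(-4 + o) (F(o) = (-4 + o)*o = o*(-4 + o))
(207375 + F(271))/(I(-233, -638) + l(-37)) = (207375 + 271*(-4 + 271))/(121/7 + (-37)²) = (207375 + 271*267)/(121/7 + 1369) = (207375 + 72357)/(9704/7) = 279732*(7/9704) = 489531/2426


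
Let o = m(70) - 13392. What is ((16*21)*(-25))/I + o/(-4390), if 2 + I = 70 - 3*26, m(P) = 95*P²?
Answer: 1617746/2195 ≈ 737.01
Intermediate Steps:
o = 452108 (o = 95*70² - 13392 = 95*4900 - 13392 = 465500 - 13392 = 452108)
I = -10 (I = -2 + (70 - 3*26) = -2 + (70 - 78) = -2 - 8 = -10)
((16*21)*(-25))/I + o/(-4390) = ((16*21)*(-25))/(-10) + 452108/(-4390) = (336*(-25))*(-⅒) + 452108*(-1/4390) = -8400*(-⅒) - 226054/2195 = 840 - 226054/2195 = 1617746/2195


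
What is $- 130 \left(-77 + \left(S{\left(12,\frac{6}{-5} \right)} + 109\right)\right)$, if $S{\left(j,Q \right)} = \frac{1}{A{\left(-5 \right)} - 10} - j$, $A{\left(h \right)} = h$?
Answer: $- \frac{7774}{3} \approx -2591.3$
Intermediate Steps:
$S{\left(j,Q \right)} = - \frac{1}{15} - j$ ($S{\left(j,Q \right)} = \frac{1}{-5 - 10} - j = \frac{1}{-15} - j = - \frac{1}{15} - j$)
$- 130 \left(-77 + \left(S{\left(12,\frac{6}{-5} \right)} + 109\right)\right) = - 130 \left(-77 + \left(\left(- \frac{1}{15} - 12\right) + 109\right)\right) = - 130 \left(-77 + \left(- \frac{181}{15} + 109\right)\right) = - 130 \left(-77 + \frac{1454}{15}\right) = \left(-130\right) \frac{299}{15} = - \frac{7774}{3}$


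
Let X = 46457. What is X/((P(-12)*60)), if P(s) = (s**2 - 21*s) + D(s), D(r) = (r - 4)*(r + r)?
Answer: 46457/46800 ≈ 0.99267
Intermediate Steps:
D(r) = 2*r*(-4 + r) (D(r) = (-4 + r)*(2*r) = 2*r*(-4 + r))
P(s) = s**2 - 21*s + 2*s*(-4 + s) (P(s) = (s**2 - 21*s) + 2*s*(-4 + s) = s**2 - 21*s + 2*s*(-4 + s))
X/((P(-12)*60)) = 46457/((-12*(-29 + 3*(-12))*60)) = 46457/((-12*(-29 - 36)*60)) = 46457/((-12*(-65)*60)) = 46457/((780*60)) = 46457/46800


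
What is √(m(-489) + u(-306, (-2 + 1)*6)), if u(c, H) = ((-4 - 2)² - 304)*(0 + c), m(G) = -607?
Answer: √81401 ≈ 285.31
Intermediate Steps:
u(c, H) = -268*c (u(c, H) = ((-6)² - 304)*c = (36 - 304)*c = -268*c)
√(m(-489) + u(-306, (-2 + 1)*6)) = √(-607 - 268*(-306)) = √(-607 + 82008) = √81401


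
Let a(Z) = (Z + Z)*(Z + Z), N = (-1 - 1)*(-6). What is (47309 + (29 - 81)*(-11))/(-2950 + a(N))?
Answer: -47881/2374 ≈ -20.169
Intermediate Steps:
N = 12 (N = -2*(-6) = 12)
a(Z) = 4*Z² (a(Z) = (2*Z)*(2*Z) = 4*Z²)
(47309 + (29 - 81)*(-11))/(-2950 + a(N)) = (47309 + (29 - 81)*(-11))/(-2950 + 4*12²) = (47309 - 52*(-11))/(-2950 + 4*144) = (47309 + 572)/(-2950 + 576) = 47881/(-2374) = 47881*(-1/2374) = -47881/2374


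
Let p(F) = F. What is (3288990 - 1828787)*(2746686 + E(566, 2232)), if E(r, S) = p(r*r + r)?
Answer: 4479330404424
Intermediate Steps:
E(r, S) = r + r**2 (E(r, S) = r*r + r = r**2 + r = r + r**2)
(3288990 - 1828787)*(2746686 + E(566, 2232)) = (3288990 - 1828787)*(2746686 + 566*(1 + 566)) = 1460203*(2746686 + 566*567) = 1460203*(2746686 + 320922) = 1460203*3067608 = 4479330404424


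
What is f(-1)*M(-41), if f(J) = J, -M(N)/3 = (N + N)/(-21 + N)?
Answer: 123/31 ≈ 3.9677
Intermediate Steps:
M(N) = -6*N/(-21 + N) (M(N) = -3*(N + N)/(-21 + N) = -3*2*N/(-21 + N) = -6*N/(-21 + N))
f(-1)*M(-41) = -(-6)*(-41)/(-21 - 41) = -(-6)*(-41)/(-62) = -(-6)*(-41)*(-1)/62 = -1*(-123/31) = 123/31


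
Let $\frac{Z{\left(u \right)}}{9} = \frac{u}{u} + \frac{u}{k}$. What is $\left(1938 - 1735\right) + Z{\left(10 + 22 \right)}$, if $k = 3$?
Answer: $308$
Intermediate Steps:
$Z{\left(u \right)} = 9 + 3 u$ ($Z{\left(u \right)} = 9 \left(\frac{u}{u} + \frac{u}{3}\right) = 9 \left(1 + u \frac{1}{3}\right) = 9 \left(1 + \frac{u}{3}\right) = 9 + 3 u$)
$\left(1938 - 1735\right) + Z{\left(10 + 22 \right)} = \left(1938 - 1735\right) + \left(9 + 3 \left(10 + 22\right)\right) = 203 + \left(9 + 3 \cdot 32\right) = 203 + \left(9 + 96\right) = 203 + 105 = 308$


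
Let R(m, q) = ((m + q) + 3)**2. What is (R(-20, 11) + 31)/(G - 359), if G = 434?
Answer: 67/75 ≈ 0.89333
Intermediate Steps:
R(m, q) = (3 + m + q)**2
(R(-20, 11) + 31)/(G - 359) = ((3 - 20 + 11)**2 + 31)/(434 - 359) = ((-6)**2 + 31)/75 = (36 + 31)*(1/75) = 67*(1/75) = 67/75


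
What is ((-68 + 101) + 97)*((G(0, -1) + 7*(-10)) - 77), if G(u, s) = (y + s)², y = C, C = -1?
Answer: -18590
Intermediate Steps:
y = -1
G(u, s) = (-1 + s)²
((-68 + 101) + 97)*((G(0, -1) + 7*(-10)) - 77) = ((-68 + 101) + 97)*(((-1 - 1)² + 7*(-10)) - 77) = (33 + 97)*(((-2)² - 70) - 77) = 130*((4 - 70) - 77) = 130*(-66 - 77) = 130*(-143) = -18590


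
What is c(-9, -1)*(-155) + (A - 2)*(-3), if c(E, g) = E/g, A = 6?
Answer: -1407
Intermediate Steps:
c(-9, -1)*(-155) + (A - 2)*(-3) = -9/(-1)*(-155) + (6 - 2)*(-3) = -9*(-1)*(-155) + 4*(-3) = 9*(-155) - 12 = -1395 - 12 = -1407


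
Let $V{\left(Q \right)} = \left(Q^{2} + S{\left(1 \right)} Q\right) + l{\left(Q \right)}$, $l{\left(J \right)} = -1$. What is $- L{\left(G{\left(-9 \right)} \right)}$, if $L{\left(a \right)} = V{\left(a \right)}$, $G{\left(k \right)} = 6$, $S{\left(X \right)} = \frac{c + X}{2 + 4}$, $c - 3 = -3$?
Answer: $-36$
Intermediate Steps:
$c = 0$ ($c = 3 - 3 = 0$)
$S{\left(X \right)} = \frac{X}{6}$ ($S{\left(X \right)} = \frac{0 + X}{2 + 4} = \frac{X}{6}$)
$V{\left(Q \right)} = -1 + Q^{2} + \frac{Q}{6}$ ($V{\left(Q \right)} = \left(Q^{2} + \frac{1}{6} \cdot 1 Q\right) - 1 = \left(Q^{2} + \frac{Q}{6}\right) - 1 = -1 + Q^{2} + \frac{Q}{6}$)
$L{\left(a \right)} = -1 + a^{2} + \frac{a}{6}$
$- L{\left(G{\left(-9 \right)} \right)} = - (-1 + 6^{2} + \frac{1}{6} \cdot 6) = - (-1 + 36 + 1) = \left(-1\right) 36 = -36$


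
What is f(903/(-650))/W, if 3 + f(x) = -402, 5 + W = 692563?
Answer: -405/692558 ≈ -0.00058479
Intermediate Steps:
W = 692558 (W = -5 + 692563 = 692558)
f(x) = -405 (f(x) = -3 - 402 = -405)
f(903/(-650))/W = -405/692558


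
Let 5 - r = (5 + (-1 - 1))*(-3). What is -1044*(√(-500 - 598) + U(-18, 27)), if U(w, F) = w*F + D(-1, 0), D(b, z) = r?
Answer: 492768 - 3132*I*√122 ≈ 4.9277e+5 - 34594.0*I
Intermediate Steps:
r = 14 (r = 5 - (5 + (-1 - 1))*(-3) = 5 - (5 - 2)*(-3) = 5 - 3*(-3) = 5 - 1*(-9) = 5 + 9 = 14)
D(b, z) = 14
U(w, F) = 14 + F*w (U(w, F) = w*F + 14 = F*w + 14 = 14 + F*w)
-1044*(√(-500 - 598) + U(-18, 27)) = -1044*(√(-500 - 598) + (14 + 27*(-18))) = -1044*(√(-1098) + (14 - 486)) = -1044*(3*I*√122 - 472) = -1044*(-472 + 3*I*√122) = 492768 - 3132*I*√122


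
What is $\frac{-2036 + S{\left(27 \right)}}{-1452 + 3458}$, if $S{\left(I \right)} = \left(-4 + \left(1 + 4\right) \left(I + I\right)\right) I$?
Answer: $\frac{2573}{1003} \approx 2.5653$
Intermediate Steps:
$S{\left(I \right)} = I \left(-4 + 10 I\right)$ ($S{\left(I \right)} = \left(-4 + 5 \cdot 2 I\right) I = \left(-4 + 10 I\right) I = I \left(-4 + 10 I\right)$)
$\frac{-2036 + S{\left(27 \right)}}{-1452 + 3458} = \frac{-2036 + 2 \cdot 27 \left(-2 + 5 \cdot 27\right)}{-1452 + 3458} = \frac{-2036 + 2 \cdot 27 \left(-2 + 135\right)}{2006} = \left(-2036 + 2 \cdot 27 \cdot 133\right) \frac{1}{2006} = \left(-2036 + 7182\right) \frac{1}{2006} = 5146 \cdot \frac{1}{2006} = \frac{2573}{1003}$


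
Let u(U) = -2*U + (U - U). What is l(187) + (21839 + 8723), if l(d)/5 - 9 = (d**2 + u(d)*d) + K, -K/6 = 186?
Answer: -149818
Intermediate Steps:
K = -1116 (K = -6*186 = -1116)
u(U) = -2*U (u(U) = -2*U + 0 = -2*U)
l(d) = -5535 - 5*d**2 (l(d) = 45 + 5*((d**2 + (-2*d)*d) - 1116) = 45 + 5*((d**2 - 2*d**2) - 1116) = 45 + 5*(-d**2 - 1116) = 45 + 5*(-1116 - d**2) = 45 + (-5580 - 5*d**2) = -5535 - 5*d**2)
l(187) + (21839 + 8723) = (-5535 - 5*187**2) + (21839 + 8723) = (-5535 - 5*34969) + 30562 = (-5535 - 174845) + 30562 = -180380 + 30562 = -149818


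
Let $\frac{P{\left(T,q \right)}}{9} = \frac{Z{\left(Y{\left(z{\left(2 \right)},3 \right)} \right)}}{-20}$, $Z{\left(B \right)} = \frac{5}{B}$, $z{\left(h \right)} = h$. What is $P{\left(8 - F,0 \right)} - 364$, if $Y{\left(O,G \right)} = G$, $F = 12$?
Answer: $- \frac{1459}{4} \approx -364.75$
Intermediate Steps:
$P{\left(T,q \right)} = - \frac{3}{4}$ ($P{\left(T,q \right)} = 9 \frac{5 \cdot \frac{1}{3}}{-20} = 9 \cdot 5 \cdot \frac{1}{3} \left(- \frac{1}{20}\right) = 9 \cdot \frac{5}{3} \left(- \frac{1}{20}\right) = 9 \left(- \frac{1}{12}\right) = - \frac{3}{4}$)
$P{\left(8 - F,0 \right)} - 364 = - \frac{3}{4} - 364 = - \frac{1459}{4}$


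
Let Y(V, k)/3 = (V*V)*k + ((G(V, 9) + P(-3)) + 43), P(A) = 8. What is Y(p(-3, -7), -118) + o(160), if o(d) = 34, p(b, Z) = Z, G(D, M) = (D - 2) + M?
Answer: -17159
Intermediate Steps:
G(D, M) = -2 + D + M (G(D, M) = (-2 + D) + M = -2 + D + M)
Y(V, k) = 174 + 3*V + 3*k*V² (Y(V, k) = 3*((V*V)*k + (((-2 + V + 9) + 8) + 43)) = 3*(V²*k + (((7 + V) + 8) + 43)) = 3*(k*V² + ((15 + V) + 43)) = 3*(k*V² + (58 + V)) = 3*(58 + V + k*V²) = 174 + 3*V + 3*k*V²)
Y(p(-3, -7), -118) + o(160) = (174 + 3*(-7) + 3*(-118)*(-7)²) + 34 = (174 - 21 + 3*(-118)*49) + 34 = (174 - 21 - 17346) + 34 = -17193 + 34 = -17159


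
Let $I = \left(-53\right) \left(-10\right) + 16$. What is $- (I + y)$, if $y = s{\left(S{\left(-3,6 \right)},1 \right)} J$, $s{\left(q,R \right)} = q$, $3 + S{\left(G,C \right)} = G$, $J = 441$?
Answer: $2100$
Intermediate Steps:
$S{\left(G,C \right)} = -3 + G$
$I = 546$ ($I = 530 + 16 = 546$)
$y = -2646$ ($y = \left(-3 - 3\right) 441 = \left(-6\right) 441 = -2646$)
$- (I + y) = - (546 - 2646) = \left(-1\right) \left(-2100\right) = 2100$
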